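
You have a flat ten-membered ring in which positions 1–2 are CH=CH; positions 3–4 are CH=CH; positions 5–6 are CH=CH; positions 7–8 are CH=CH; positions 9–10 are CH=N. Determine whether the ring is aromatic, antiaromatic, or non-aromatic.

Check conjugation: every atom in a ring double bond is sp² and brings one electron to the p orbital; each =N– nitrogen is pyridine-type (lone pair in the sp² plane, one electron in the p orbital) — every position has a p orbital, so the cyclic π system is continuous.
π-electron count: 5 × 2 = 10 from the 5 double-bond units.
With 10 π electrons (n = 2), the Hückel 4n+2 condition holds.

Aromatic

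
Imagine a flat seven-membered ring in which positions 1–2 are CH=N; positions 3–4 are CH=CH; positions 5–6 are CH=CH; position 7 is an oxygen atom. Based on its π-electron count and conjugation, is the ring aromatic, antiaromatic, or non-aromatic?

Antiaromatic

Check conjugation: each doubly-bonded ring atom is sp² with one p-orbital electron; each =N– nitrogen is pyridine-type (lone pair in the sp² plane, one electron in the p orbital); the oxygen donates one lone pair from its p orbital — every position has a p orbital, so the cyclic π system is continuous.
π-electron count: 3 × 2 = 6 from the double-bond units + 2 from the O atom = 8.
With 8 = 4·2 π electrons, Hückel's rule classifies the planar ring as antiaromatic.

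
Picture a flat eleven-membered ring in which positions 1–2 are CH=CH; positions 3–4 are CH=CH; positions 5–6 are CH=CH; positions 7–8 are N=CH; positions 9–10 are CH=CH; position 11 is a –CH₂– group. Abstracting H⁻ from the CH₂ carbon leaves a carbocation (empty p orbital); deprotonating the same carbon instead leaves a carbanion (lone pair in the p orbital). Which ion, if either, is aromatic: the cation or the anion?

The cation

In both ions every ring atom is sp² and contributes a p orbital, so both rings are fully conjugated.
Cation: 5 × 2 + 0 = 10 π electrons → 4(2)+2, aromatic.
Anion: 5 × 2 + 2 = 12 π electrons → 4(3), antiaromatic.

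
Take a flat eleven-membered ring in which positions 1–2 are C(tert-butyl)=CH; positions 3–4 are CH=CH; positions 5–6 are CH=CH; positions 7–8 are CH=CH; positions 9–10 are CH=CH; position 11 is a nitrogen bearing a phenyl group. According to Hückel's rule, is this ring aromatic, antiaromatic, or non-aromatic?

Check conjugation: each doubly-bonded ring atom is sp² with one p-orbital electron; the pyrrole-type nitrogen donates its lone pair from the p orbital — every position has a p orbital, so the cyclic π system is continuous.
Adding the contributions, 5 × 2 = 10 from the double-bond units + 2 from the N(phenyl) atom = 12.
12 = 4(3); a planar, fully conjugated 4n system is antiaromatic.

Antiaromatic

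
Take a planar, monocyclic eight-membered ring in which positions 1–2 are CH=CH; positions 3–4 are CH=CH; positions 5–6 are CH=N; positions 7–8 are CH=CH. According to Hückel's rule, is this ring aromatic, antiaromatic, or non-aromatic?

Check conjugation: each doubly-bonded ring atom is sp² with one p-orbital electron; the doubly-bonded nitrogens are pyridine-type — their lone pairs lie in the ring plane, leaving one electron in the p orbital — every position has a p orbital, so the cyclic π system is continuous.
Tallying contributions gives 4 × 2 = 8 from the 4 double-bond units.
With 8 = 4·2 π electrons, Hückel's rule classifies the planar ring as antiaromatic.

Antiaromatic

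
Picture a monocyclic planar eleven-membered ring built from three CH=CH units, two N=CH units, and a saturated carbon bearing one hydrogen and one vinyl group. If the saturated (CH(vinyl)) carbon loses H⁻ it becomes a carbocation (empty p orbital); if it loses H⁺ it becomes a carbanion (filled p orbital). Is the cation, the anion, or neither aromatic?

The cation

Once that carbon is sp², every ring atom has a p orbital and both ions are fully conjugated.
Cation: 5 × 2 + 0 = 10 π electrons → 4(2)+2, aromatic.
Anion: 5 × 2 + 2 = 12 π electrons → 4(3), antiaromatic.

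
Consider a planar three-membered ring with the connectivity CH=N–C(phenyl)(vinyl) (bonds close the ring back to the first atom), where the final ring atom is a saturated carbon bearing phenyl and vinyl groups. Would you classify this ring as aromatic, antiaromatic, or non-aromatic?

Non-aromatic

At the C(phenyl)(vinyl) position, that saturated carbon is sp³ and has no p orbital in the ring π system; the ring's p-orbital overlap is broken there.
Broken conjugation rules out both aromaticity and antiaromaticity.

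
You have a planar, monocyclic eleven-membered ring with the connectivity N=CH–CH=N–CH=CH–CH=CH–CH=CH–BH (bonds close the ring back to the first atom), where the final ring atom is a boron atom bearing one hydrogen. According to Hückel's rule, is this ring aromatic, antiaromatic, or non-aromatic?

The p orbitals form a continuous loop: each doubly-bonded ring atom is sp² with one p-orbital electron; the doubly-bonded nitrogens are pyridine-type — their lone pairs lie in the ring plane, leaving one electron in the p orbital; the boron has an empty p orbital. The ring is fully conjugated.
Adding the contributions, 5 × 2 = 10 from the double-bond units + 0 from the BH atom = 10.
With 10 π electrons (n = 2), the Hückel 4n+2 condition holds.

Aromatic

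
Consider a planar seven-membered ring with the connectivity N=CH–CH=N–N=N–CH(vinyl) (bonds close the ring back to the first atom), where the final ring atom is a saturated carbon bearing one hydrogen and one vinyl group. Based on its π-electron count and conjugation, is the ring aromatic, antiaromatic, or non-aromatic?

Non-aromatic

At the CH(vinyl) position, that saturated carbon is sp³ and has no p orbital in the ring π system; the ring's p-orbital overlap is broken there.
A ring that is not fully conjugated cannot be aromatic or antiaromatic regardless of its π-electron count.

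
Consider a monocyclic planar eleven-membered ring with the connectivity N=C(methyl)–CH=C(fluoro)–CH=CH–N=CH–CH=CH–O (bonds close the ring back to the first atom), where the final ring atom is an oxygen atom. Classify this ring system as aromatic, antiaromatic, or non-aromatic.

Antiaromatic

Check conjugation: every atom in a ring double bond is sp² and brings one electron to the p orbital; the doubly-bonded nitrogens are pyridine-type — their lone pairs lie in the ring plane, leaving one electron in the p orbital; the oxygen donates one lone pair from its p orbital — every position has a p orbital, so the cyclic π system is continuous.
Counting π electrons: 5 × 2 = 10 from the double-bond units + 2 from the O atom = 12.
With 12 = 4·3 π electrons, Hückel's rule classifies the planar ring as antiaromatic.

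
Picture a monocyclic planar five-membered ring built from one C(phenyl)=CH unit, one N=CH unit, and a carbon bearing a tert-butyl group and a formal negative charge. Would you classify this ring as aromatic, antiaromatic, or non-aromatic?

The p orbitals form a continuous loop: every atom in a ring double bond is sp² and brings one electron to the p orbital; each =N– nitrogen is pyridine-type (lone pair in the sp² plane, one electron in the p orbital); the carbanion's lone pair occupies the p orbital. The ring is fully conjugated.
π-electron count: 2 × 2 = 4 from the double-bond units + 2 from the C(tert-butyl)(-) atom = 6.
6 = 4(1) + 2, which satisfies Hückel's 4n+2 rule.

Aromatic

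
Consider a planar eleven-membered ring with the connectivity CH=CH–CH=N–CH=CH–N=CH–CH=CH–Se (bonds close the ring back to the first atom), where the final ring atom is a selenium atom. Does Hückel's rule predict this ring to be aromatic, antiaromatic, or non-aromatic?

All ring atoms are sp² and supply a p orbital to the ring (every atom in a ring double bond is sp² and brings one electron to the p orbital; the doubly-bonded nitrogens are pyridine-type — their lone pairs lie in the ring plane, leaving one electron in the p orbital; the selenium donates one lone pair from its p orbital); the conjugation is uninterrupted.
π-electron count: 5 × 2 = 10 from the double-bond units + 2 from the Se atom = 12.
A 4n π count (12, n = 3) in a planar conjugated ring means antiaromatic.

Antiaromatic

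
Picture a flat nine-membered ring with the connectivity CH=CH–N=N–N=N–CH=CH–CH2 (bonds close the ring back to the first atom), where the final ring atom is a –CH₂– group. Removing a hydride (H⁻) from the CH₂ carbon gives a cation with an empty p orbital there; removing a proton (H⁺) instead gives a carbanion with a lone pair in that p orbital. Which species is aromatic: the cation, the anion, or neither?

The anion

In both ions every ring atom is sp² and contributes a p orbital, so both rings are fully conjugated.
Cation: 4 × 2 + 0 = 8 π electrons → 4(2), antiaromatic.
Anion: 4 × 2 + 2 = 10 π electrons → 4(2)+2, aromatic.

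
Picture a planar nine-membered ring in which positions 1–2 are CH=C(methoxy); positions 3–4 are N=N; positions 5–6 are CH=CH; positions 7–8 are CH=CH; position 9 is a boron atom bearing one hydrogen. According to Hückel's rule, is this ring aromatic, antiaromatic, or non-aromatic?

All ring atoms are sp² and supply a p orbital to the ring (every atom in a ring double bond is sp² and brings one electron to the p orbital; each sp² =N– keeps its lone pair in-plane and puts one electron into the π system; the boron has an empty p orbital); the conjugation is uninterrupted.
Tallying contributions gives 4 × 2 = 8 from the double-bond units + 0 from the BH atom = 8.
8 = 4(2); a planar, fully conjugated 4n system is antiaromatic.

Antiaromatic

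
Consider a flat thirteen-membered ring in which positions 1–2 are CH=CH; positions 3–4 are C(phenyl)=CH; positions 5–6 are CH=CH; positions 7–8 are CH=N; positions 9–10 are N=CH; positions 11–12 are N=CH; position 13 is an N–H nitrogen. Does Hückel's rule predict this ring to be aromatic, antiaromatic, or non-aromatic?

The p orbitals form a continuous loop: the double-bond atoms are sp², each contributing one p electron; the doubly-bonded nitrogens are pyridine-type — their lone pairs lie in the ring plane, leaving one electron in the p orbital; the pyrrole-type nitrogen donates its lone pair from the p orbital. The ring is fully conjugated.
Adding the contributions, 6 × 2 = 12 from the double-bond units + 2 from the NH atom = 14.
14 = 4(3) + 2, which satisfies Hückel's 4n+2 rule.

Aromatic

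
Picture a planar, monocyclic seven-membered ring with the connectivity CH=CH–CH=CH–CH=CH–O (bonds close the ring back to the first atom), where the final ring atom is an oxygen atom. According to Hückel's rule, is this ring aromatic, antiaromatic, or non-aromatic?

Antiaromatic

Check conjugation: the double-bond atoms are sp², each contributing one p electron; the oxygen donates one lone pair from its p orbital — every position has a p orbital, so the cyclic π system is continuous.
Adding the contributions, 3 × 2 = 6 from the double-bond units + 2 from the O atom = 8.
A 4n π count (8, n = 2) in a planar conjugated ring means antiaromatic.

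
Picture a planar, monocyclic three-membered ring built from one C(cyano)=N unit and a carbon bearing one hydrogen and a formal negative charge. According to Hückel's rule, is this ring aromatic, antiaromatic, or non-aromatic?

All ring atoms are sp² and supply a p orbital to the ring (the double-bond atoms are sp², each contributing one p electron; each sp² =N– keeps its lone pair in-plane and puts one electron into the π system; the carbanion's lone pair occupies the p orbital); the conjugation is uninterrupted.
Counting π electrons: 1 × 2 = 2 from the double-bond unit + 2 from the CH(-) atom = 4.
4 = 4(1); a planar, fully conjugated 4n system is antiaromatic.

Antiaromatic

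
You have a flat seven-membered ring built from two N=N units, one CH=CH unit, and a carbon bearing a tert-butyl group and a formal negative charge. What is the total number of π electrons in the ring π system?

The p orbitals form a continuous loop: each doubly-bonded ring atom is sp² with one p-orbital electron; each sp² =N– keeps its lone pair in-plane and puts one electron into the π system; the carbanion's lone pair occupies the p orbital. The ring is fully conjugated.
Adding the contributions, 3 × 2 = 6 from the double-bond units + 2 from the C(tert-butyl)(-) atom = 8.

8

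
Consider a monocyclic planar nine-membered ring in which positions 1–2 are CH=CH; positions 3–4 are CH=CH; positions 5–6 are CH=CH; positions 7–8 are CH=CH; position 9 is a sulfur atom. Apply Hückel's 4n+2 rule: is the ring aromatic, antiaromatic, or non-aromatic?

Aromatic

Check conjugation: each doubly-bonded ring atom is sp² with one p-orbital electron; the sulfur donates one lone pair from its p orbital — every position has a p orbital, so the cyclic π system is continuous.
Tallying contributions gives 4 × 2 = 8 from the double-bond units + 2 from the S atom = 10.
Since 10 = 4·2 + 2, the ring meets the 4n+2 criterion.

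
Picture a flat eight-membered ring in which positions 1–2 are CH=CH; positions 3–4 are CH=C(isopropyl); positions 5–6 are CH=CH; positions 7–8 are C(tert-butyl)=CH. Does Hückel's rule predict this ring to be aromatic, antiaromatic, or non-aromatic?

Antiaromatic

The p orbitals form a continuous loop: the double-bond atoms are sp², each contributing one p electron. The ring is fully conjugated.
Adding the contributions, 4 × 2 = 8 from the 4 double-bond units.
With 8 = 4·2 π electrons, Hückel's rule classifies the planar ring as antiaromatic.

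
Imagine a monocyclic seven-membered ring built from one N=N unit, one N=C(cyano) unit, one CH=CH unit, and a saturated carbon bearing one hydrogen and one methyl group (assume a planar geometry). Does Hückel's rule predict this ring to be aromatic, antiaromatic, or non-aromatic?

Non-aromatic

At the CH(methyl) position, that saturated carbon is sp³ and has no p orbital in the ring π system; the ring's p-orbital overlap is broken there.
Without a continuous loop of overlapping p orbitals the Hückel electron count never comes into play.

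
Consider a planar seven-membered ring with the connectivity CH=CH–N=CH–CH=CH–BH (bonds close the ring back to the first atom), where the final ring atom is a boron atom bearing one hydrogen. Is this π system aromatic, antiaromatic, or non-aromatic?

Aromatic

Check conjugation: every atom in a ring double bond is sp² and brings one electron to the p orbital; the doubly-bonded nitrogens are pyridine-type — their lone pairs lie in the ring plane, leaving one electron in the p orbital; the boron has an empty p orbital — every position has a p orbital, so the cyclic π system is continuous.
Counting π electrons: 3 × 2 = 6 from the double-bond units + 0 from the BH atom = 6.
6 = 4(1) + 2, which satisfies Hückel's 4n+2 rule.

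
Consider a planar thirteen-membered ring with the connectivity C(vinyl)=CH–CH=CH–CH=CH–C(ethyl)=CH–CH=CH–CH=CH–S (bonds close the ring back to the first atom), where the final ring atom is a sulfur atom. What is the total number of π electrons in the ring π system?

Check conjugation: each doubly-bonded ring atom is sp² with one p-orbital electron; the sulfur donates one lone pair from its p orbital — every position has a p orbital, so the cyclic π system is continuous.
Tallying contributions gives 6 × 2 = 12 from the double-bond units + 2 from the S atom = 14.

14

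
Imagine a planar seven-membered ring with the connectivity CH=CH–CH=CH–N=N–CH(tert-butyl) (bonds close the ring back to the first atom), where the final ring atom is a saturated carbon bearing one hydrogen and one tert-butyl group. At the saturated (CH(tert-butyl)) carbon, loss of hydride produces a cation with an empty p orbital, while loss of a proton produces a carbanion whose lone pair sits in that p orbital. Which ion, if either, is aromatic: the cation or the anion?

The cation

Both ions have a continuous loop of p orbitals — each ring atom is sp².
Cation: 3 × 2 + 0 = 6 π electrons → 4(1)+2, aromatic.
Anion: 3 × 2 + 2 = 8 π electrons → 4(2), antiaromatic.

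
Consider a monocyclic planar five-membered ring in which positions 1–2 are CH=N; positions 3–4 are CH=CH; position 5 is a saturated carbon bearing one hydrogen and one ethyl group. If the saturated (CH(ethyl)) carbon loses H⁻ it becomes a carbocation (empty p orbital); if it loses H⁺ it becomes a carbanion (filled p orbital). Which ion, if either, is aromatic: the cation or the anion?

Once that carbon is sp², every ring atom has a p orbital and both ions are fully conjugated.
Cation: 2 × 2 + 0 = 4 π electrons → 4(1), antiaromatic.
Anion: 2 × 2 + 2 = 6 π electrons → 4(1)+2, aromatic.

The anion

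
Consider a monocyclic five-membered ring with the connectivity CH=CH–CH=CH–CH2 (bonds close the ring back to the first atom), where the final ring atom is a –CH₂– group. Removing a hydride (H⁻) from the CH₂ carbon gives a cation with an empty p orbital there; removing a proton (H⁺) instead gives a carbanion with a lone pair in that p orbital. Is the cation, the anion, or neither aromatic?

The anion

In either ion the ring is fully conjugated: every atom, including the new sp² carbon, supplies a p orbital.
Cation: 2 × 2 + 0 = 4 π electrons → 4(1), antiaromatic.
Anion: 2 × 2 + 2 = 6 π electrons → 4(1)+2, aromatic.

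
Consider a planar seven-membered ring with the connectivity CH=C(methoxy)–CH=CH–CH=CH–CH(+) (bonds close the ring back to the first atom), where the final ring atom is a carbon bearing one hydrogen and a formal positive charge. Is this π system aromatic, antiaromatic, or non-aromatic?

Aromatic

The p orbitals form a continuous loop: every atom in a ring double bond is sp² and brings one electron to the p orbital; the carbocation has an empty p orbital. The ring is fully conjugated.
Adding the contributions, 3 × 2 = 6 from the double-bond units + 0 from the CH(+) atom = 6.
With 6 π electrons (n = 1), the Hückel 4n+2 condition holds.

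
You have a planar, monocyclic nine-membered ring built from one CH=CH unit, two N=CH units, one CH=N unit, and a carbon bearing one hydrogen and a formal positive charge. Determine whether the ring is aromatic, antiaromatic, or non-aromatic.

The p orbitals form a continuous loop: every atom in a ring double bond is sp² and brings one electron to the p orbital; each sp² =N– keeps its lone pair in-plane and puts one electron into the π system; the carbocation has an empty p orbital. The ring is fully conjugated.
π-electron count: 4 × 2 = 8 from the double-bond units + 0 from the CH(+) atom = 8.
8 = 4(2); a planar, fully conjugated 4n system is antiaromatic.

Antiaromatic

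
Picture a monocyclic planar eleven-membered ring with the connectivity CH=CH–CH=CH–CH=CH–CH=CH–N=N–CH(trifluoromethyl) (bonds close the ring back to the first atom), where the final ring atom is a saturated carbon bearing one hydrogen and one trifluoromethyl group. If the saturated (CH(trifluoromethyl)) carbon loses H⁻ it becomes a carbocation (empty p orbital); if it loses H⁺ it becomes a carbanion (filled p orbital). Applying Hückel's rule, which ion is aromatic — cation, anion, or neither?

The cation

Both ions have a continuous loop of p orbitals — each ring atom is sp².
Cation: 5 × 2 + 0 = 10 π electrons → 4(2)+2, aromatic.
Anion: 5 × 2 + 2 = 12 π electrons → 4(3), antiaromatic.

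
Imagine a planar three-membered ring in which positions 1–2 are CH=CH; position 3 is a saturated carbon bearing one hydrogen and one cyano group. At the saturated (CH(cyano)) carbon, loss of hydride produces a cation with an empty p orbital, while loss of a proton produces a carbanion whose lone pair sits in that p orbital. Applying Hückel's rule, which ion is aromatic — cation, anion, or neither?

In either ion the ring is fully conjugated: every atom, including the new sp² carbon, supplies a p orbital.
Cation: 1 × 2 + 0 = 2 π electrons → 4(0)+2, aromatic.
Anion: 1 × 2 + 2 = 4 π electrons → 4(1), antiaromatic.

The cation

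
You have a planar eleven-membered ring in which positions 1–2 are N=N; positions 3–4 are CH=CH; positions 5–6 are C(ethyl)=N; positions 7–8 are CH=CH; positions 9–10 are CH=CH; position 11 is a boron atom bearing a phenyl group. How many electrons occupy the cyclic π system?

Check conjugation: every atom in a ring double bond is sp² and brings one electron to the p orbital; each sp² =N– keeps its lone pair in-plane and puts one electron into the π system; the boron has an empty p orbital — every position has a p orbital, so the cyclic π system is continuous.
Adding the contributions, 5 × 2 = 10 from the double-bond units + 0 from the B(phenyl) atom = 10.

10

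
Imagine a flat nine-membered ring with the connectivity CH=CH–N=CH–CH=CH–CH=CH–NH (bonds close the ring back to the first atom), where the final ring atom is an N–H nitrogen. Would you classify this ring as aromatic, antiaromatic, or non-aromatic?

Every ring atom contributes a p orbital perpendicular to the ring (the double-bond atoms are sp², each contributing one p electron; each sp² =N– keeps its lone pair in-plane and puts one electron into the π system; the pyrrole-type nitrogen donates its lone pair from the p orbital), so the π system is cyclic and fully conjugated.
Counting π electrons: 4 × 2 = 8 from the double-bond units + 2 from the NH atom = 10.
10 = 4(2) + 2, which satisfies Hückel's 4n+2 rule.

Aromatic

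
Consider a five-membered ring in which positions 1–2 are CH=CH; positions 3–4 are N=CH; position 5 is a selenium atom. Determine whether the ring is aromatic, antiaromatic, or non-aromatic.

Aromatic

The p orbitals form a continuous loop: each doubly-bonded ring atom is sp² with one p-orbital electron; the doubly-bonded nitrogens are pyridine-type — their lone pairs lie in the ring plane, leaving one electron in the p orbital; the selenium donates one lone pair from its p orbital. The ring is fully conjugated.
π-electron count: 2 × 2 = 4 from the double-bond units + 2 from the Se atom = 6.
That gives a 4n+2 count (6, n = 1).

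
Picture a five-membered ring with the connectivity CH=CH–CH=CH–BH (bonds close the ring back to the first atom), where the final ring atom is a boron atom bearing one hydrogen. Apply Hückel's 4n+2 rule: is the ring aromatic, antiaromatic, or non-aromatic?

Antiaromatic

All ring atoms are sp² and supply a p orbital to the ring (every atom in a ring double bond is sp² and brings one electron to the p orbital; the boron has an empty p orbital); the conjugation is uninterrupted.
Counting π electrons: 2 × 2 = 4 from the double-bond units + 0 from the BH atom = 4.
4 is a 4n count (n = 1), so the planar conjugated ring is antiaromatic.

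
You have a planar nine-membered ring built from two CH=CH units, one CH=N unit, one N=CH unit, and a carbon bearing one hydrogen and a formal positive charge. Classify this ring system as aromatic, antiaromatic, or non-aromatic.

Every ring atom contributes a p orbital perpendicular to the ring (the double-bond atoms are sp², each contributing one p electron; each sp² =N– keeps its lone pair in-plane and puts one electron into the π system; the carbocation has an empty p orbital), so the π system is cyclic and fully conjugated.
Tallying contributions gives 4 × 2 = 8 from the double-bond units + 0 from the CH(+) atom = 8.
A 4n π count (8, n = 2) in a planar conjugated ring means antiaromatic.

Antiaromatic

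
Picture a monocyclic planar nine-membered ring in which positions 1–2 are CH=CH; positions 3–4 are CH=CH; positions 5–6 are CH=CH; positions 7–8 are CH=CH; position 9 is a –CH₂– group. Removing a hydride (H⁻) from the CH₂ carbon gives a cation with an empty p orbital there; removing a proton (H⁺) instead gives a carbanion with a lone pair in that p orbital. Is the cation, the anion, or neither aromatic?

The anion

Both ions have a continuous loop of p orbitals — each ring atom is sp².
Cation: 4 × 2 + 0 = 8 π electrons → 4(2), antiaromatic.
Anion: 4 × 2 + 2 = 10 π electrons → 4(2)+2, aromatic.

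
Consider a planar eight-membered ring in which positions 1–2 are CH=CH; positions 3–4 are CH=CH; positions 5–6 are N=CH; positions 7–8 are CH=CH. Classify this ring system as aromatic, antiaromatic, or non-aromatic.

Every ring atom contributes a p orbital perpendicular to the ring (each doubly-bonded ring atom is sp² with one p-orbital electron; each sp² =N– keeps its lone pair in-plane and puts one electron into the π system), so the π system is cyclic and fully conjugated.
Counting π electrons: 4 × 2 = 8 from the 4 double-bond units.
With 8 = 4·2 π electrons, Hückel's rule classifies the planar ring as antiaromatic.

Antiaromatic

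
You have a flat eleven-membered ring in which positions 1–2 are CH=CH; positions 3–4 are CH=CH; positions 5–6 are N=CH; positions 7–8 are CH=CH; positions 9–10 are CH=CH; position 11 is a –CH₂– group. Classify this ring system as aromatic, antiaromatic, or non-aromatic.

Non-aromatic

Because the tetrahedral CH₂ carbon is sp³ and has no p orbital in the ring π system at the CH2 position, the π system cannot extend all the way around the ring.
A ring that is not fully conjugated cannot be aromatic or antiaromatic regardless of its π-electron count.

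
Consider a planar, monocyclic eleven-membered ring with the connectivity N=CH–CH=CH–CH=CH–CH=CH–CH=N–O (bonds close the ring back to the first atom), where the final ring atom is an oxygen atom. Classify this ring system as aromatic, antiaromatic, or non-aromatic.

All ring atoms are sp² and supply a p orbital to the ring (the double-bond atoms are sp², each contributing one p electron; the doubly-bonded nitrogens are pyridine-type — their lone pairs lie in the ring plane, leaving one electron in the p orbital; the oxygen donates one lone pair from its p orbital); the conjugation is uninterrupted.
Tallying contributions gives 5 × 2 = 10 from the double-bond units + 2 from the O atom = 12.
With 12 = 4·3 π electrons, Hückel's rule classifies the planar ring as antiaromatic.

Antiaromatic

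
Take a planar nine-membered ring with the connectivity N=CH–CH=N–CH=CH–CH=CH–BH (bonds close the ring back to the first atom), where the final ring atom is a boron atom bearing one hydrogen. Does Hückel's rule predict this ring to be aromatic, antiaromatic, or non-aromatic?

Antiaromatic

Every ring atom contributes a p orbital perpendicular to the ring (every atom in a ring double bond is sp² and brings one electron to the p orbital; each =N– nitrogen is pyridine-type (lone pair in the sp² plane, one electron in the p orbital); the boron has an empty p orbital), so the π system is cyclic and fully conjugated.
Adding the contributions, 4 × 2 = 8 from the double-bond units + 0 from the BH atom = 8.
8 = 4(2); a planar, fully conjugated 4n system is antiaromatic.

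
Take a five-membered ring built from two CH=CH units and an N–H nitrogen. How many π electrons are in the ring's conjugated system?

6

Check conjugation: the double-bond atoms are sp², each contributing one p electron; the pyrrole-type nitrogen donates its lone pair from the p orbital — every position has a p orbital, so the cyclic π system is continuous.
Tallying contributions gives 2 × 2 = 4 from the double-bond units + 2 from the NH atom = 6.
(This ring is pyrrole.)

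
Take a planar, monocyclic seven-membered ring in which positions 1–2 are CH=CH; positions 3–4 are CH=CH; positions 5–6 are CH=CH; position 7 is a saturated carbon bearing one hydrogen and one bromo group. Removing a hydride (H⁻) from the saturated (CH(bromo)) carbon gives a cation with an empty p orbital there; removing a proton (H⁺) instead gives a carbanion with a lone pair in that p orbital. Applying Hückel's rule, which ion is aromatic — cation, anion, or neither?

The cation

Once that carbon is sp², every ring atom has a p orbital and both ions are fully conjugated.
Cation: 3 × 2 + 0 = 6 π electrons → 4(1)+2, aromatic.
Anion: 3 × 2 + 2 = 8 π electrons → 4(2), antiaromatic.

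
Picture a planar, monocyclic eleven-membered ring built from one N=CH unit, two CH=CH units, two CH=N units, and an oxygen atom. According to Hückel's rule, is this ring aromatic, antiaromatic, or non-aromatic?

Antiaromatic

The p orbitals form a continuous loop: every atom in a ring double bond is sp² and brings one electron to the p orbital; each =N– nitrogen is pyridine-type (lone pair in the sp² plane, one electron in the p orbital); the oxygen donates one lone pair from its p orbital. The ring is fully conjugated.
Counting π electrons: 5 × 2 = 10 from the double-bond units + 2 from the O atom = 12.
A 4n π count (12, n = 3) in a planar conjugated ring means antiaromatic.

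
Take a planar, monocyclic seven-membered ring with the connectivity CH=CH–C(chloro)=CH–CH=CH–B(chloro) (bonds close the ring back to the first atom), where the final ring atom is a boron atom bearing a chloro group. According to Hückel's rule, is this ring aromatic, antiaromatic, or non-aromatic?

All ring atoms are sp² and supply a p orbital to the ring (every atom in a ring double bond is sp² and brings one electron to the p orbital; the boron has an empty p orbital); the conjugation is uninterrupted.
Adding the contributions, 3 × 2 = 6 from the double-bond units + 0 from the B(chloro) atom = 6.
With 6 π electrons (n = 1), the Hückel 4n+2 condition holds.

Aromatic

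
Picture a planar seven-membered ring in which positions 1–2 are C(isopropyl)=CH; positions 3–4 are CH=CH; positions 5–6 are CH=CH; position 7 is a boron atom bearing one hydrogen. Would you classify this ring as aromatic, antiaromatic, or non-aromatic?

Aromatic

All ring atoms are sp² and supply a p orbital to the ring (each doubly-bonded ring atom is sp² with one p-orbital electron; the boron has an empty p orbital); the conjugation is uninterrupted.
Adding the contributions, 3 × 2 = 6 from the double-bond units + 0 from the BH atom = 6.
6 = 4(1) + 2, which satisfies Hückel's 4n+2 rule.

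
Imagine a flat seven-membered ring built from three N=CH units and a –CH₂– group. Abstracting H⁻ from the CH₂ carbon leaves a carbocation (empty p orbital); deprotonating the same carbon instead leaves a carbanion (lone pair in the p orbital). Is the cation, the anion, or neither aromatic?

Once that carbon is sp², every ring atom has a p orbital and both ions are fully conjugated.
Cation: 3 × 2 + 0 = 6 π electrons → 4(1)+2, aromatic.
Anion: 3 × 2 + 2 = 8 π electrons → 4(2), antiaromatic.

The cation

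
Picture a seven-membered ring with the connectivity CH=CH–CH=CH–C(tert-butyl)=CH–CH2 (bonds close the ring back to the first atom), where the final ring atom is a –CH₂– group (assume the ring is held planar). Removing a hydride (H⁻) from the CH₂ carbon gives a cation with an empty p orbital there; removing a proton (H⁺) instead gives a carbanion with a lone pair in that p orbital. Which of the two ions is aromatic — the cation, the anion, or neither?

The cation

Once that carbon is sp², every ring atom has a p orbital and both ions are fully conjugated.
Cation: 3 × 2 + 0 = 6 π electrons → 4(1)+2, aromatic.
Anion: 3 × 2 + 2 = 8 π electrons → 4(2), antiaromatic.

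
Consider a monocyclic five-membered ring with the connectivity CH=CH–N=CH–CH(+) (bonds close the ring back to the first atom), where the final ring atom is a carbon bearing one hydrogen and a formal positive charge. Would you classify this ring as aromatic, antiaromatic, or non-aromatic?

Antiaromatic

Check conjugation: the double-bond atoms are sp², each contributing one p electron; each sp² =N– keeps its lone pair in-plane and puts one electron into the π system; the carbocation has an empty p orbital — every position has a p orbital, so the cyclic π system is continuous.
Counting π electrons: 2 × 2 = 4 from the double-bond units + 0 from the CH(+) atom = 4.
4 = 4(1); a planar, fully conjugated 4n system is antiaromatic.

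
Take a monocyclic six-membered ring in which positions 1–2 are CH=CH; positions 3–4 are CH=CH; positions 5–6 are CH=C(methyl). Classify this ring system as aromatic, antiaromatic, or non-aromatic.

Aromatic

Check conjugation: every atom in a ring double bond is sp² and brings one electron to the p orbital — every position has a p orbital, so the cyclic π system is continuous.
Counting π electrons: 3 × 2 = 6 from the 3 double-bond units.
Since 6 = 4·1 + 2, the ring meets the 4n+2 criterion.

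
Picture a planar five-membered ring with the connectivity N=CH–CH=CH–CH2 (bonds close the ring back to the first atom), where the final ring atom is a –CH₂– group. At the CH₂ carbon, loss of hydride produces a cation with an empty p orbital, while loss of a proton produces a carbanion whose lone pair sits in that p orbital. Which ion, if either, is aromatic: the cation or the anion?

The anion

Both ions have a continuous loop of p orbitals — each ring atom is sp².
Cation: 2 × 2 + 0 = 4 π electrons → 4(1), antiaromatic.
Anion: 2 × 2 + 2 = 6 π electrons → 4(1)+2, aromatic.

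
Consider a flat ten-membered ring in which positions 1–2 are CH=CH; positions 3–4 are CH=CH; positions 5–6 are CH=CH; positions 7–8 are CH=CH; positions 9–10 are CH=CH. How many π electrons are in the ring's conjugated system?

All ring atoms are sp² and supply a p orbital to the ring (the double-bond atoms are sp², each contributing one p electron); the conjugation is uninterrupted.
π-electron count: 5 × 2 = 10 from the 5 double-bond units.

10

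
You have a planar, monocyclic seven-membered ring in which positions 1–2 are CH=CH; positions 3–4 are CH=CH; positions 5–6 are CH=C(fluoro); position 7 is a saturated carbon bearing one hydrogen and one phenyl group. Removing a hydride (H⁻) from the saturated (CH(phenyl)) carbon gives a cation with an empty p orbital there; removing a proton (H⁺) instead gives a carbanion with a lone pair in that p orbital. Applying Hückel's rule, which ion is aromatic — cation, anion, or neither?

In both ions every ring atom is sp² and contributes a p orbital, so both rings are fully conjugated.
Cation: 3 × 2 + 0 = 6 π electrons → 4(1)+2, aromatic.
Anion: 3 × 2 + 2 = 8 π electrons → 4(2), antiaromatic.

The cation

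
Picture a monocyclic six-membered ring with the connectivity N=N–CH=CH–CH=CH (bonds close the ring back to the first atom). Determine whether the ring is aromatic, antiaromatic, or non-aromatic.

Aromatic

All ring atoms are sp² and supply a p orbital to the ring (the double-bond atoms are sp², each contributing one p electron; each =N– nitrogen is pyridine-type (lone pair in the sp² plane, one electron in the p orbital)); the conjugation is uninterrupted.
Tallying contributions gives 3 × 2 = 6 from the 3 double-bond units.
6 = 4(1) + 2, which satisfies Hückel's 4n+2 rule.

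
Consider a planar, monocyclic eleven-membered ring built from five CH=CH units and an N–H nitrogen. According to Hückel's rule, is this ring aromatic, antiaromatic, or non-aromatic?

Antiaromatic

The p orbitals form a continuous loop: the double-bond atoms are sp², each contributing one p electron; the pyrrole-type nitrogen donates its lone pair from the p orbital. The ring is fully conjugated.
Adding the contributions, 5 × 2 = 10 from the double-bond units + 2 from the NH atom = 12.
A 4n π count (12, n = 3) in a planar conjugated ring means antiaromatic.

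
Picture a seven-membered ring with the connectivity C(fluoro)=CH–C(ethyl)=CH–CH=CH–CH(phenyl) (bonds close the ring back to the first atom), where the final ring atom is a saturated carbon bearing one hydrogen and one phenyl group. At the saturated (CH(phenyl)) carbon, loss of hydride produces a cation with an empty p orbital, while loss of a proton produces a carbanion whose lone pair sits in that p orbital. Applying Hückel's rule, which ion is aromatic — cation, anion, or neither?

The cation

In either ion the ring is fully conjugated: every atom, including the new sp² carbon, supplies a p orbital.
Cation: 3 × 2 + 0 = 6 π electrons → 4(1)+2, aromatic.
Anion: 3 × 2 + 2 = 8 π electrons → 4(2), antiaromatic.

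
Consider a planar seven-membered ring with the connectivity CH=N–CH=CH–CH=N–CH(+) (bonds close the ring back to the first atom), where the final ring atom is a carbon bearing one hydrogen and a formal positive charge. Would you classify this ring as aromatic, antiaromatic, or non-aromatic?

Aromatic

All ring atoms are sp² and supply a p orbital to the ring (the double-bond atoms are sp², each contributing one p electron; each sp² =N– keeps its lone pair in-plane and puts one electron into the π system; the carbocation has an empty p orbital); the conjugation is uninterrupted.
Adding the contributions, 3 × 2 = 6 from the double-bond units + 0 from the CH(+) atom = 6.
With 6 π electrons (n = 1), the Hückel 4n+2 condition holds.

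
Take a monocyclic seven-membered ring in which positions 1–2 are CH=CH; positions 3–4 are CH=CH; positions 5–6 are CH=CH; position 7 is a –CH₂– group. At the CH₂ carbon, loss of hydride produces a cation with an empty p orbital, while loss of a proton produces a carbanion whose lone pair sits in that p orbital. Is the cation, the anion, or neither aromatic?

In both ions every ring atom is sp² and contributes a p orbital, so both rings are fully conjugated.
Cation: 3 × 2 + 0 = 6 π electrons → 4(1)+2, aromatic.
Anion: 3 × 2 + 2 = 8 π electrons → 4(2), antiaromatic.

The cation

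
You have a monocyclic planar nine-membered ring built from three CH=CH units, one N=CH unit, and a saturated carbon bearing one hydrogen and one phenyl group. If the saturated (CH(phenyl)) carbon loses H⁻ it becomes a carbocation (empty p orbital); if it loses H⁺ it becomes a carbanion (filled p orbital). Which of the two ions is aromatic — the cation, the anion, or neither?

The anion

Once that carbon is sp², every ring atom has a p orbital and both ions are fully conjugated.
Cation: 4 × 2 + 0 = 8 π electrons → 4(2), antiaromatic.
Anion: 4 × 2 + 2 = 10 π electrons → 4(2)+2, aromatic.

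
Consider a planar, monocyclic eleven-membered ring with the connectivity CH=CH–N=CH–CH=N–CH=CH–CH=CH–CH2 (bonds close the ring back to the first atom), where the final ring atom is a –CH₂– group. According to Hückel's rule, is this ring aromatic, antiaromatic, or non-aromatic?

At the CH2 position, the tetrahedral CH₂ carbon is sp³ and has no p orbital in the ring π system; the ring's p-orbital overlap is broken there.
Hückel's rule only applies to fully conjugated rings, so this one is simply non-aromatic.

Non-aromatic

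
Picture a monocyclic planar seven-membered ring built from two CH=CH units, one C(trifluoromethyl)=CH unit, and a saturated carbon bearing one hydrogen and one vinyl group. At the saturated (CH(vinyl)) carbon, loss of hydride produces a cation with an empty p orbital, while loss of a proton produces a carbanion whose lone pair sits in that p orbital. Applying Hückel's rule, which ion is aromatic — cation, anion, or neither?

The cation

In either ion the ring is fully conjugated: every atom, including the new sp² carbon, supplies a p orbital.
Cation: 3 × 2 + 0 = 6 π electrons → 4(1)+2, aromatic.
Anion: 3 × 2 + 2 = 8 π electrons → 4(2), antiaromatic.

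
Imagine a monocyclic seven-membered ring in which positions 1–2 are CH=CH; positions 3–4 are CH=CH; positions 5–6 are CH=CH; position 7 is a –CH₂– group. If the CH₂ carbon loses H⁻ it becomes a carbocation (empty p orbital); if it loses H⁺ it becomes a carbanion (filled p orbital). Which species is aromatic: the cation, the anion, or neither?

Both ions have a continuous loop of p orbitals — each ring atom is sp².
Cation: 3 × 2 + 0 = 6 π electrons → 4(1)+2, aromatic.
Anion: 3 × 2 + 2 = 8 π electrons → 4(2), antiaromatic.

The cation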